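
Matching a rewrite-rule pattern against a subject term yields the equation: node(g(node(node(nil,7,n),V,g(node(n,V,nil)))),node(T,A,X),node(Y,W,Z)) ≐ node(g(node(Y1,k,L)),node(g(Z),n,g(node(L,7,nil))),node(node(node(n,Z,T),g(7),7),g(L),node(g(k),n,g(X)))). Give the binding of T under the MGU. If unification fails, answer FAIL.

g(node(g(k),n,g(g(node(g(node(n,k,nil)),7,nil)))))

Decompose node/3: g(node(node(nil,7,n),V,g(node(n,V,nil)))) ≐ g(node(Y1,k,L)),  node(T,A,X) ≐ node(g(Z),n,g(node(L,7,nil))),  node(Y,W,Z) ≐ node(node(node(n,Z,T),g(7),7),g(L),node(g(k),n,g(X))).
Decompose g/1: node(node(nil,7,n),V,g(node(n,V,nil))) ≐ node(Y1,k,L).
Decompose node/3: node(nil,7,n) ≐ Y1,  V ≐ k,  g(node(n,V,nil)) ≐ L.
Bind Y1 := node(nil,7,n); no other remaining equation mentions Y1.
Bind V := k; substituting into the one remaining equation that mentions V gives: g(node(n,k,nil)) ≐ L.
Bind L := g(node(n,k,nil)); substituting into the remaining equations gives: node(T,A,X) ≐ node(g(Z),n,g(node(g(node(n,k,nil)),7,nil))),  node(Y,W,Z) ≐ node(node(node(n,Z,T),g(7),7),g(g(node(n,k,nil))),node(g(k),n,g(X))).
Decompose node/3: T ≐ g(Z),  A ≐ n,  X ≐ g(node(g(node(n,k,nil)),7,nil)).
Bind T := g(Z); substituting into the one remaining equation that mentions T gives: node(Y,W,Z) ≐ node(node(node(n,Z,g(Z)),g(7),7),g(g(node(n,k,nil))),node(g(k),n,g(X))).
Bind A := n; no other remaining equation mentions A.
Bind X := g(node(g(node(n,k,nil)),7,nil)); substituting into the remaining equation gives: node(Y,W,Z) ≐ node(node(node(n,Z,g(Z)),g(7),7),g(g(node(n,k,nil))),node(g(k),n,g(g(node(g(node(n,k,nil)),7,nil))))).
Decompose node/3: Y ≐ node(node(n,Z,g(Z)),g(7),7),  W ≐ g(g(node(n,k,nil))),  Z ≐ node(g(k),n,g(g(node(g(node(n,k,nil)),7,nil)))).
Bind Y := node(node(n,Z,g(Z)),g(7),7); no other remaining equation mentions Y.
Bind W := g(g(node(n,k,nil))); no other remaining equation mentions W.
Bind Z := node(g(k),n,g(g(node(g(node(n,k,nil)),7,nil)))). Substituting into the earlier bindings gives T := g(node(g(k),n,g(g(node(g(node(n,k,nil)),7,nil))))), Y := node(node(n,node(g(k),n,g(g(node(g(node(n,k,nil)),7,nil)))),g(node(g(k),n,g(g(node(g(node(n,k,nil)),7,nil)))))),g(7),7).
MGU = { Y1 -> node(nil,7,n), V -> k, L -> g(node(n,k,nil)), T -> g(node(g(k),n,g(g(node(g(node(n,k,nil)),7,nil))))), A -> n, X -> g(node(g(node(n,k,nil)),7,nil)), Y -> node(node(n,node(g(k),n,g(g(node(g(node(n,k,nil)),7,nil)))),g(node(g(k),n,g(g(node(g(node(n,k,nil)),7,nil)))))),g(7),7), W -> g(g(node(n,k,nil))), Z -> node(g(k),n,g(g(node(g(node(n,k,nil)),7,nil)))) }, so T -> g(node(g(k),n,g(g(node(g(node(n,k,nil)),7,nil))))).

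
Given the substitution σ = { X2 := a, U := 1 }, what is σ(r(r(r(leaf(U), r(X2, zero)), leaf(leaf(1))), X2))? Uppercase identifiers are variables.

r(r(r(leaf(1), r(a, zero)), leaf(leaf(1))), a)

Replace each occurrence of X2 with a.
Replace each occurrence of U with 1.
Result: r(r(r(leaf(1), r(a, zero)), leaf(leaf(1))), a).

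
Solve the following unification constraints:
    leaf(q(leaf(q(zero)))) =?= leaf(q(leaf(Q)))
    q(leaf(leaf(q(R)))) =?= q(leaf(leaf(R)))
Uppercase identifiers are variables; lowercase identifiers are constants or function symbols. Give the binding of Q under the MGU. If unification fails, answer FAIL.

Decompose leaf/1: q(leaf(q(zero))) =?= q(leaf(Q)).
Decompose q/1: leaf(q(zero)) =?= leaf(Q).
Decompose leaf/1: q(zero) =?= Q.
Bind Q := q(zero); no other remaining equation mentions Q.
Decompose q/1: leaf(leaf(q(R))) =?= leaf(leaf(R)).
Decompose leaf/1: leaf(q(R)) =?= leaf(R).
Decompose leaf/1: q(R) =?= R.
Occurs check fails: R occurs in q(R); the equation R =?= q(R) has no finite solution.

FAIL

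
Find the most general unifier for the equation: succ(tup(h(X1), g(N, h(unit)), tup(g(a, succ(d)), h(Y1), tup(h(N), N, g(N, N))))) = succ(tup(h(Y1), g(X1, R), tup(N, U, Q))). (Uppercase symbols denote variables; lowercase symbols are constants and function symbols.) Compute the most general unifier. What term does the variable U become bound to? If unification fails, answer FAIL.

Decompose succ/1: tup(h(X1), g(N, h(unit)), tup(g(a, succ(d)), h(Y1), tup(h(N), N, g(N, N)))) = tup(h(Y1), g(X1, R), tup(N, U, Q)).
Decompose tup/3: h(X1) = h(Y1),  g(N, h(unit)) = g(X1, R),  tup(g(a, succ(d)), h(Y1), tup(h(N), N, g(N, N))) = tup(N, U, Q).
Decompose h/1: X1 = Y1.
Bind X1 := Y1; substituting into the one remaining equation that mentions X1 gives: g(N, h(unit)) = g(Y1, R).
Decompose g/2: N = Y1,  h(unit) = R.
Bind N := Y1; substituting into the one remaining equation that mentions N gives: tup(g(a, succ(d)), h(Y1), tup(h(Y1), Y1, g(Y1, Y1))) = tup(Y1, U, Q).
Bind R := h(unit); no other remaining equation mentions R.
Decompose tup/3: g(a, succ(d)) = Y1,  h(Y1) = U,  tup(h(Y1), Y1, g(Y1, Y1)) = Q.
Bind Y1 := g(a, succ(d)); substituting into the remaining equations gives: h(g(a, succ(d))) = U,  tup(h(g(a, succ(d))), g(a, succ(d)), g(g(a, succ(d)), g(a, succ(d)))) = Q. Substituting into the earlier bindings gives X1 := g(a, succ(d)), N := g(a, succ(d)).
Bind U := h(g(a, succ(d))); no other remaining equation mentions U.
Bind Q := tup(h(g(a, succ(d))), g(a, succ(d)), g(g(a, succ(d)), g(a, succ(d)))).
MGU = { X1 -> g(a, succ(d)), N -> g(a, succ(d)), R -> h(unit), Y1 -> g(a, succ(d)), U -> h(g(a, succ(d))), Q -> tup(h(g(a, succ(d))), g(a, succ(d)), g(g(a, succ(d)), g(a, succ(d)))) }, so U -> h(g(a, succ(d))).

h(g(a, succ(d)))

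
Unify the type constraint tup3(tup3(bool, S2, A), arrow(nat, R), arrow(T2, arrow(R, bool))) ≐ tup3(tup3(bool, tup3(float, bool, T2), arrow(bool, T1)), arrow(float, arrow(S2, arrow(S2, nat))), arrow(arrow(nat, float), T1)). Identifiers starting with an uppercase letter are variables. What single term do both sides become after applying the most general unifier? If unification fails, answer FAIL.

FAIL

Decompose tup3/3: tup3(bool, S2, A) ≐ tup3(bool, tup3(float, bool, T2), arrow(bool, T1)),  arrow(nat, R) ≐ arrow(float, arrow(S2, arrow(S2, nat))),  arrow(T2, arrow(R, bool)) ≐ arrow(arrow(nat, float), T1).
Decompose tup3/3: bool ≐ bool,  S2 ≐ tup3(float, bool, T2),  A ≐ arrow(bool, T1).
Delete trivial equation bool ≐ bool.
Bind S2 := tup3(float, bool, T2); substituting into the one remaining equation that mentions S2 gives: arrow(nat, R) ≐ arrow(float, arrow(tup3(float, bool, T2), arrow(tup3(float, bool, T2), nat))).
Bind A := arrow(bool, T1); no other remaining equation mentions A.
Decompose arrow/2: nat ≐ float,  R ≐ arrow(tup3(float, bool, T2), arrow(tup3(float, bool, T2), nat)).
Clash: constants nat and float differ; no unifier exists.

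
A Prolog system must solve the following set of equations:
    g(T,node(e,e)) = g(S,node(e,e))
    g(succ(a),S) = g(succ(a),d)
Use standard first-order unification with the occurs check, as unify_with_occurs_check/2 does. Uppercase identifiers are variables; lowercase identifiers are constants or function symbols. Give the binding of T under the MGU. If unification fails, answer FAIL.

Decompose g/2: T = S,  node(e,e) = node(e,e).
Bind T := S; no other remaining equation mentions T.
Delete trivial equation node(e,e) = node(e,e).
Decompose g/2: succ(a) = succ(a),  S = d.
Delete trivial equation succ(a) = succ(a).
Bind S := d. Substituting into the earlier binding gives T := d.
MGU = { T = d, S = d }, so T = d.

d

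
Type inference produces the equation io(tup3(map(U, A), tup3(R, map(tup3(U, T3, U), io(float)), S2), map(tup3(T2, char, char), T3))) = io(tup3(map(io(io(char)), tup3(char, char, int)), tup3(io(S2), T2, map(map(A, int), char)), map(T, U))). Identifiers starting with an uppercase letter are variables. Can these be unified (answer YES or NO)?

YES

Decompose io/1: tup3(map(U, A), tup3(R, map(tup3(U, T3, U), io(float)), S2), map(tup3(T2, char, char), T3)) = tup3(map(io(io(char)), tup3(char, char, int)), tup3(io(S2), T2, map(map(A, int), char)), map(T, U)).
Decompose tup3/3: map(U, A) = map(io(io(char)), tup3(char, char, int)),  tup3(R, map(tup3(U, T3, U), io(float)), S2) = tup3(io(S2), T2, map(map(A, int), char)),  map(tup3(T2, char, char), T3) = map(T, U).
Decompose map/2: U = io(io(char)),  A = tup3(char, char, int).
Bind U := io(io(char)); substituting into the 2 remaining equations that mention U gives: tup3(R, map(tup3(io(io(char)), T3, io(io(char))), io(float)), S2) = tup3(io(S2), T2, map(map(A, int), char)),  map(tup3(T2, char, char), T3) = map(T, io(io(char))).
Bind A := tup3(char, char, int); substituting into the one remaining equation that mentions A gives: tup3(R, map(tup3(io(io(char)), T3, io(io(char))), io(float)), S2) = tup3(io(S2), T2, map(map(tup3(char, char, int), int), char)).
Decompose tup3/3: R = io(S2),  map(tup3(io(io(char)), T3, io(io(char))), io(float)) = T2,  S2 = map(map(tup3(char, char, int), int), char).
Bind R := io(S2); no other remaining equation mentions R.
Bind T2 := map(tup3(io(io(char)), T3, io(io(char))), io(float)); substituting into the one remaining equation that mentions T2 gives: map(tup3(map(tup3(io(io(char)), T3, io(io(char))), io(float)), char, char), T3) = map(T, io(io(char))).
Bind S2 := map(map(tup3(char, char, int), int), char); no other remaining equation mentions S2. Substituting into the earlier binding gives R := io(map(map(tup3(char, char, int), int), char)).
Decompose map/2: tup3(map(tup3(io(io(char)), T3, io(io(char))), io(float)), char, char) = T,  T3 = io(io(char)).
Bind T := tup3(map(tup3(io(io(char)), T3, io(io(char))), io(float)), char, char); no other remaining equation mentions T.
Bind T3 := io(io(char)). Substituting into the earlier bindings gives T2 := map(tup3(io(io(char)), io(io(char)), io(io(char))), io(float)), T := tup3(map(tup3(io(io(char)), io(io(char)), io(io(char))), io(float)), char, char).
No equations remain and no clash or occurs-check failure arose, so a unifier exists.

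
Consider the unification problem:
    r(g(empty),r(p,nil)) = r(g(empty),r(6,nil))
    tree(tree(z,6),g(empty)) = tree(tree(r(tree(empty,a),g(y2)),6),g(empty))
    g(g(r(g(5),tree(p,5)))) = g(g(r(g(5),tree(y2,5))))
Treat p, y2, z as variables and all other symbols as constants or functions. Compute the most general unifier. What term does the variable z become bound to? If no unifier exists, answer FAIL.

r(tree(empty,a),g(6))

Decompose r/2: g(empty) = g(empty),  r(p,nil) = r(6,nil).
Delete trivial equation g(empty) = g(empty).
Decompose r/2: p = 6,  nil = nil.
Bind p := 6; substituting into the one remaining equation that mentions p gives: g(g(r(g(5),tree(6,5)))) = g(g(r(g(5),tree(y2,5)))).
Delete trivial equation nil = nil.
Decompose tree/2: tree(z,6) = tree(r(tree(empty,a),g(y2)),6),  g(empty) = g(empty).
Decompose tree/2: z = r(tree(empty,a),g(y2)),  6 = 6.
Bind z := r(tree(empty,a),g(y2)); no other remaining equation mentions z.
Delete trivial equation 6 = 6.
Delete trivial equation g(empty) = g(empty).
Decompose g/1: g(r(g(5),tree(6,5))) = g(r(g(5),tree(y2,5))).
Decompose g/1: r(g(5),tree(6,5)) = r(g(5),tree(y2,5)).
Decompose r/2: g(5) = g(5),  tree(6,5) = tree(y2,5).
Delete trivial equation g(5) = g(5).
Decompose tree/2: 6 = y2,  5 = 5.
Bind y2 := 6; no other remaining equation mentions y2. Substituting into the earlier binding gives z := r(tree(empty,a),g(6)).
Delete trivial equation 5 = 5.
MGU = { p ↦ 6, z ↦ r(tree(empty,a),g(6)), y2 ↦ 6 }, so z ↦ r(tree(empty,a),g(6)).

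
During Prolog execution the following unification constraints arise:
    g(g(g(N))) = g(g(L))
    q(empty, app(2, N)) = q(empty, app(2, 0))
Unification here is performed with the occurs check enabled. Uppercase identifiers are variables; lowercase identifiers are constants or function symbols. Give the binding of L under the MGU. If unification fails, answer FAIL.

g(0)

Decompose g/1: g(g(N)) = g(L).
Decompose g/1: g(N) = L.
Bind L := g(N); no other remaining equation mentions L.
Decompose q/2: empty = empty,  app(2, N) = app(2, 0).
Delete trivial equation empty = empty.
Decompose app/2: 2 = 2,  N = 0.
Delete trivial equation 2 = 2.
Bind N := 0. Substituting into the earlier binding gives L := g(0).
MGU = { L = g(0), N = 0 }, so L = g(0).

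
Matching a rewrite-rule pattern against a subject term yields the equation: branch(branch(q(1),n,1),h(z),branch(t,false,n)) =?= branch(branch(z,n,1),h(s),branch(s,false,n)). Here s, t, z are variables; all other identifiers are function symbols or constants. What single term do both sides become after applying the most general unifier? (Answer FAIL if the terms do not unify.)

Decompose branch/3: branch(q(1),n,1) =?= branch(z,n,1),  h(z) =?= h(s),  branch(t,false,n) =?= branch(s,false,n).
Decompose branch/3: q(1) =?= z,  n =?= n,  1 =?= 1.
Bind z := q(1); substituting into the one remaining equation that mentions z gives: h(q(1)) =?= h(s).
Delete trivial equation n =?= n.
Delete trivial equation 1 =?= 1.
Decompose h/1: q(1) =?= s.
Bind s := q(1); substituting into the remaining equation gives: branch(t,false,n) =?= branch(q(1),false,n).
Decompose branch/3: t =?= q(1),  false =?= false,  n =?= n.
Bind t := q(1); no other remaining equation mentions t.
Delete trivial equation false =?= false.
Delete trivial equation n =?= n.
Applying the MGU to either side gives branch(branch(q(1),n,1),h(q(1)),branch(q(1),false,n)).

branch(branch(q(1),n,1),h(q(1)),branch(q(1),false,n))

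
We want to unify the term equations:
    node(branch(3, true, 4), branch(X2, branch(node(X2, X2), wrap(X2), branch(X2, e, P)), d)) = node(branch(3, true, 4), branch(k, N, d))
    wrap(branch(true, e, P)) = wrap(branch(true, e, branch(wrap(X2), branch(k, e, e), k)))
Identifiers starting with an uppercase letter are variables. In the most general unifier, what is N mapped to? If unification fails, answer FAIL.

Decompose node/2: branch(3, true, 4) = branch(3, true, 4),  branch(X2, branch(node(X2, X2), wrap(X2), branch(X2, e, P)), d) = branch(k, N, d).
Delete trivial equation branch(3, true, 4) = branch(3, true, 4).
Decompose branch/3: X2 = k,  branch(node(X2, X2), wrap(X2), branch(X2, e, P)) = N,  d = d.
Bind X2 := k; substituting into the 2 remaining equations that mention X2 gives: branch(node(k, k), wrap(k), branch(k, e, P)) = N,  wrap(branch(true, e, P)) = wrap(branch(true, e, branch(wrap(k), branch(k, e, e), k))).
Bind N := branch(node(k, k), wrap(k), branch(k, e, P)); no other remaining equation mentions N.
Delete trivial equation d = d.
Decompose wrap/1: branch(true, e, P) = branch(true, e, branch(wrap(k), branch(k, e, e), k)).
Decompose branch/3: true = true,  e = e,  P = branch(wrap(k), branch(k, e, e), k).
Delete trivial equation true = true.
Delete trivial equation e = e.
Bind P := branch(wrap(k), branch(k, e, e), k). Substituting into the earlier binding gives N := branch(node(k, k), wrap(k), branch(k, e, branch(wrap(k), branch(k, e, e), k))).
MGU = { X2 -> k, N -> branch(node(k, k), wrap(k), branch(k, e, branch(wrap(k), branch(k, e, e), k))), P -> branch(wrap(k), branch(k, e, e), k) }, so N -> branch(node(k, k), wrap(k), branch(k, e, branch(wrap(k), branch(k, e, e), k))).

branch(node(k, k), wrap(k), branch(k, e, branch(wrap(k), branch(k, e, e), k)))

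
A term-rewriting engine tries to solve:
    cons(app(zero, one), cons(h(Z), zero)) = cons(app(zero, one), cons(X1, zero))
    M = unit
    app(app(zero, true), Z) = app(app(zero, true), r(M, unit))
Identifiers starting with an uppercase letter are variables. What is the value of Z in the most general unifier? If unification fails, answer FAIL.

Decompose cons/2: app(zero, one) = app(zero, one),  cons(h(Z), zero) = cons(X1, zero).
Delete trivial equation app(zero, one) = app(zero, one).
Decompose cons/2: h(Z) = X1,  zero = zero.
Bind X1 := h(Z); no other remaining equation mentions X1.
Delete trivial equation zero = zero.
Bind M := unit; substituting into the remaining equation gives: app(app(zero, true), Z) = app(app(zero, true), r(unit, unit)).
Decompose app/2: app(zero, true) = app(zero, true),  Z = r(unit, unit).
Delete trivial equation app(zero, true) = app(zero, true).
Bind Z := r(unit, unit). Substituting into the earlier binding gives X1 := h(r(unit, unit)).
MGU = { X1 -> h(r(unit, unit)), M -> unit, Z -> r(unit, unit) }, so Z -> r(unit, unit).

r(unit, unit)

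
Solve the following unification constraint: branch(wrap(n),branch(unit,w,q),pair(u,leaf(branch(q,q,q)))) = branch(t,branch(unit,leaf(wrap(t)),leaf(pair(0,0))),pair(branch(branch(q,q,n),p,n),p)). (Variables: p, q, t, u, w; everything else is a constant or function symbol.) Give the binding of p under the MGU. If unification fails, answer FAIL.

leaf(branch(leaf(pair(0,0)),leaf(pair(0,0)),leaf(pair(0,0))))

Decompose branch/3: wrap(n) = t,  branch(unit,w,q) = branch(unit,leaf(wrap(t)),leaf(pair(0,0))),  pair(u,leaf(branch(q,q,q))) = pair(branch(branch(q,q,n),p,n),p).
Bind t := wrap(n); substituting into the one remaining equation that mentions t gives: branch(unit,w,q) = branch(unit,leaf(wrap(wrap(n))),leaf(pair(0,0))).
Decompose branch/3: unit = unit,  w = leaf(wrap(wrap(n))),  q = leaf(pair(0,0)).
Delete trivial equation unit = unit.
Bind w := leaf(wrap(wrap(n))); no other remaining equation mentions w.
Bind q := leaf(pair(0,0)); substituting into the remaining equation gives: pair(u,leaf(branch(leaf(pair(0,0)),leaf(pair(0,0)),leaf(pair(0,0))))) = pair(branch(branch(leaf(pair(0,0)),leaf(pair(0,0)),n),p,n),p).
Decompose pair/2: u = branch(branch(leaf(pair(0,0)),leaf(pair(0,0)),n),p,n),  leaf(branch(leaf(pair(0,0)),leaf(pair(0,0)),leaf(pair(0,0)))) = p.
Bind u := branch(branch(leaf(pair(0,0)),leaf(pair(0,0)),n),p,n); no other remaining equation mentions u.
Bind p := leaf(branch(leaf(pair(0,0)),leaf(pair(0,0)),leaf(pair(0,0)))). Substituting into the earlier binding gives u := branch(branch(leaf(pair(0,0)),leaf(pair(0,0)),n),leaf(branch(leaf(pair(0,0)),leaf(pair(0,0)),leaf(pair(0,0)))),n).
MGU = { t ↦ wrap(n), w ↦ leaf(wrap(wrap(n))), q ↦ leaf(pair(0,0)), u ↦ branch(branch(leaf(pair(0,0)),leaf(pair(0,0)),n),leaf(branch(leaf(pair(0,0)),leaf(pair(0,0)),leaf(pair(0,0)))),n), p ↦ leaf(branch(leaf(pair(0,0)),leaf(pair(0,0)),leaf(pair(0,0)))) }, so p ↦ leaf(branch(leaf(pair(0,0)),leaf(pair(0,0)),leaf(pair(0,0)))).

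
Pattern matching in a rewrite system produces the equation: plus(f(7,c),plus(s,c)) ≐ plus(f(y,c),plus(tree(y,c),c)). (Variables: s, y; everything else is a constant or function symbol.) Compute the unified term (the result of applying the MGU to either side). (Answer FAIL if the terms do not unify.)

Decompose plus/2: f(7,c) ≐ f(y,c),  plus(s,c) ≐ plus(tree(y,c),c).
Decompose f/2: 7 ≐ y,  c ≐ c.
Bind y := 7; substituting into the one remaining equation that mentions y gives: plus(s,c) ≐ plus(tree(7,c),c).
Delete trivial equation c ≐ c.
Decompose plus/2: s ≐ tree(7,c),  c ≐ c.
Bind s := tree(7,c); no other remaining equation mentions s.
Delete trivial equation c ≐ c.
Applying the MGU to either side gives plus(f(7,c),plus(tree(7,c),c)).

plus(f(7,c),plus(tree(7,c),c))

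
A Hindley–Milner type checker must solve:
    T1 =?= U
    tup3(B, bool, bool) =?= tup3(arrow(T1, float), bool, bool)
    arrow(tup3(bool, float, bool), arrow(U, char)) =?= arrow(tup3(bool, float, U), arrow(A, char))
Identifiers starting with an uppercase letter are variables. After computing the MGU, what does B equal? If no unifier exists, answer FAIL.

arrow(bool, float)

Bind T1 := U; substituting into the one remaining equation that mentions T1 gives: tup3(B, bool, bool) =?= tup3(arrow(U, float), bool, bool).
Decompose tup3/3: B =?= arrow(U, float),  bool =?= bool,  bool =?= bool.
Bind B := arrow(U, float); no other remaining equation mentions B.
Delete trivial equation bool =?= bool.
Delete trivial equation bool =?= bool.
Decompose arrow/2: tup3(bool, float, bool) =?= tup3(bool, float, U),  arrow(U, char) =?= arrow(A, char).
Decompose tup3/3: bool =?= bool,  float =?= float,  bool =?= U.
Delete trivial equation bool =?= bool.
Delete trivial equation float =?= float.
Bind U := bool; substituting into the remaining equation gives: arrow(bool, char) =?= arrow(A, char). Substituting into the earlier bindings gives T1 := bool, B := arrow(bool, float).
Decompose arrow/2: bool =?= A,  char =?= char.
Bind A := bool; no other remaining equation mentions A.
Delete trivial equation char =?= char.
MGU = { T1 ↦ bool, B ↦ arrow(bool, float), U ↦ bool, A ↦ bool }, so B ↦ arrow(bool, float).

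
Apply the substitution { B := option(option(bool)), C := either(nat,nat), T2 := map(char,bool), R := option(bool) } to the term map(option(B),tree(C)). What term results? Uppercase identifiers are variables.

Replace each occurrence of B with option(option(bool)).
Replace each occurrence of C with either(nat,nat).
Result: map(option(option(option(bool))),tree(either(nat,nat))).

map(option(option(option(bool))),tree(either(nat,nat)))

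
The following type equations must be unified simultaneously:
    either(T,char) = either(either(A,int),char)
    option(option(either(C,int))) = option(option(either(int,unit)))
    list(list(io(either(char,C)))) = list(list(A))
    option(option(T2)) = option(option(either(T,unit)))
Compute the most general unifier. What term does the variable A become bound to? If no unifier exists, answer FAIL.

FAIL

Decompose either/2: T = either(A,int),  char = char.
Bind T := either(A,int); substituting into the one remaining equation that mentions T gives: option(option(T2)) = option(option(either(either(A,int),unit))).
Delete trivial equation char = char.
Decompose option/1: option(either(C,int)) = option(either(int,unit)).
Decompose option/1: either(C,int) = either(int,unit).
Decompose either/2: C = int,  int = unit.
Bind C := int; substituting into the one remaining equation that mentions C gives: list(list(io(either(char,int)))) = list(list(A)).
Clash: constants int and unit differ; no unifier exists.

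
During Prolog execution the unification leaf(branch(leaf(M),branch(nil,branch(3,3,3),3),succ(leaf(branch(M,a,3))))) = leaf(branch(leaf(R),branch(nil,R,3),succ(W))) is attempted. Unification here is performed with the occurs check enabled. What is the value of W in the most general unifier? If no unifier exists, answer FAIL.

leaf(branch(branch(3,3,3),a,3))

Decompose leaf/1: branch(leaf(M),branch(nil,branch(3,3,3),3),succ(leaf(branch(M,a,3)))) = branch(leaf(R),branch(nil,R,3),succ(W)).
Decompose branch/3: leaf(M) = leaf(R),  branch(nil,branch(3,3,3),3) = branch(nil,R,3),  succ(leaf(branch(M,a,3))) = succ(W).
Decompose leaf/1: M = R.
Bind M := R; substituting into the one remaining equation that mentions M gives: succ(leaf(branch(R,a,3))) = succ(W).
Decompose branch/3: nil = nil,  branch(3,3,3) = R,  3 = 3.
Delete trivial equation nil = nil.
Bind R := branch(3,3,3); substituting into the one remaining equation that mentions R gives: succ(leaf(branch(branch(3,3,3),a,3))) = succ(W). Substituting into the earlier binding gives M := branch(3,3,3).
Delete trivial equation 3 = 3.
Decompose succ/1: leaf(branch(branch(3,3,3),a,3)) = W.
Bind W := leaf(branch(branch(3,3,3),a,3)).
MGU = { M = branch(3,3,3), R = branch(3,3,3), W = leaf(branch(branch(3,3,3),a,3)) }, so W = leaf(branch(branch(3,3,3),a,3)).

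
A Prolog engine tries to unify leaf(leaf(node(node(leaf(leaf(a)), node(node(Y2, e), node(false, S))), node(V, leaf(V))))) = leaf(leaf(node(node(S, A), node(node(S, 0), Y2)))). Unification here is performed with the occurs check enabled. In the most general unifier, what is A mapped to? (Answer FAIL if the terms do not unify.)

Decompose leaf/1: leaf(node(node(leaf(leaf(a)), node(node(Y2, e), node(false, S))), node(V, leaf(V)))) = leaf(node(node(S, A), node(node(S, 0), Y2))).
Decompose leaf/1: node(node(leaf(leaf(a)), node(node(Y2, e), node(false, S))), node(V, leaf(V))) = node(node(S, A), node(node(S, 0), Y2)).
Decompose node/2: node(leaf(leaf(a)), node(node(Y2, e), node(false, S))) = node(S, A),  node(V, leaf(V)) = node(node(S, 0), Y2).
Decompose node/2: leaf(leaf(a)) = S,  node(node(Y2, e), node(false, S)) = A.
Bind S := leaf(leaf(a)); substituting into the remaining equations gives: node(node(Y2, e), node(false, leaf(leaf(a)))) = A,  node(V, leaf(V)) = node(node(leaf(leaf(a)), 0), Y2).
Bind A := node(node(Y2, e), node(false, leaf(leaf(a)))); no other remaining equation mentions A.
Decompose node/2: V = node(leaf(leaf(a)), 0),  leaf(V) = Y2.
Bind V := node(leaf(leaf(a)), 0); substituting into the remaining equation gives: leaf(node(leaf(leaf(a)), 0)) = Y2.
Bind Y2 := leaf(node(leaf(leaf(a)), 0)). Substituting into the earlier binding gives A := node(node(leaf(node(leaf(leaf(a)), 0)), e), node(false, leaf(leaf(a)))).
MGU = { S -> leaf(leaf(a)), A -> node(node(leaf(node(leaf(leaf(a)), 0)), e), node(false, leaf(leaf(a)))), V -> node(leaf(leaf(a)), 0), Y2 -> leaf(node(leaf(leaf(a)), 0)) }, so A -> node(node(leaf(node(leaf(leaf(a)), 0)), e), node(false, leaf(leaf(a)))).

node(node(leaf(node(leaf(leaf(a)), 0)), e), node(false, leaf(leaf(a))))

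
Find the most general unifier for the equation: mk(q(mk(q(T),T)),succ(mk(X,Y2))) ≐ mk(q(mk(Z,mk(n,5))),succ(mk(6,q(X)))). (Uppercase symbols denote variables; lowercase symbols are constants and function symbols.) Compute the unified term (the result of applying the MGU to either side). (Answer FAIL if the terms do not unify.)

mk(q(mk(q(mk(n,5)),mk(n,5))),succ(mk(6,q(6))))

Decompose mk/2: q(mk(q(T),T)) ≐ q(mk(Z,mk(n,5))),  succ(mk(X,Y2)) ≐ succ(mk(6,q(X))).
Decompose q/1: mk(q(T),T) ≐ mk(Z,mk(n,5)).
Decompose mk/2: q(T) ≐ Z,  T ≐ mk(n,5).
Bind Z := q(T); no other remaining equation mentions Z.
Bind T := mk(n,5); no other remaining equation mentions T. Substituting into the earlier binding gives Z := q(mk(n,5)).
Decompose succ/1: mk(X,Y2) ≐ mk(6,q(X)).
Decompose mk/2: X ≐ 6,  Y2 ≐ q(X).
Bind X := 6; substituting into the remaining equation gives: Y2 ≐ q(6).
Bind Y2 := q(6).
Applying the MGU to either side gives mk(q(mk(q(mk(n,5)),mk(n,5))),succ(mk(6,q(6)))).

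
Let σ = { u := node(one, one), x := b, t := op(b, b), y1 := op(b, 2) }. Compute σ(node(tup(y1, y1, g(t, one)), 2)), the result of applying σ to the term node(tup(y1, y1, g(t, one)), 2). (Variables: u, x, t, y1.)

Replace each occurrence of t with op(b, b).
Replace each occurrence of y1 with op(b, 2).
Result: node(tup(op(b, 2), op(b, 2), g(op(b, b), one)), 2).

node(tup(op(b, 2), op(b, 2), g(op(b, b), one)), 2)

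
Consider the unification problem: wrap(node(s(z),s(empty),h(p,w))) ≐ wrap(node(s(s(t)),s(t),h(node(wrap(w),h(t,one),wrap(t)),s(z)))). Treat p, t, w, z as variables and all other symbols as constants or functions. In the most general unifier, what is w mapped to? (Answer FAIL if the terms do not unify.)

Decompose wrap/1: node(s(z),s(empty),h(p,w)) ≐ node(s(s(t)),s(t),h(node(wrap(w),h(t,one),wrap(t)),s(z))).
Decompose node/3: s(z) ≐ s(s(t)),  s(empty) ≐ s(t),  h(p,w) ≐ h(node(wrap(w),h(t,one),wrap(t)),s(z)).
Decompose s/1: z ≐ s(t).
Bind z := s(t); substituting into the one remaining equation that mentions z gives: h(p,w) ≐ h(node(wrap(w),h(t,one),wrap(t)),s(s(t))).
Decompose s/1: empty ≐ t.
Bind t := empty; substituting into the remaining equation gives: h(p,w) ≐ h(node(wrap(w),h(empty,one),wrap(empty)),s(s(empty))). Substituting into the earlier binding gives z := s(empty).
Decompose h/2: p ≐ node(wrap(w),h(empty,one),wrap(empty)),  w ≐ s(s(empty)).
Bind p := node(wrap(w),h(empty,one),wrap(empty)); no other remaining equation mentions p.
Bind w := s(s(empty)). Substituting into the earlier binding gives p := node(wrap(s(s(empty))),h(empty,one),wrap(empty)).
MGU = { z ↦ s(empty), t ↦ empty, p ↦ node(wrap(s(s(empty))),h(empty,one),wrap(empty)), w ↦ s(s(empty)) }, so w ↦ s(s(empty)).

s(s(empty))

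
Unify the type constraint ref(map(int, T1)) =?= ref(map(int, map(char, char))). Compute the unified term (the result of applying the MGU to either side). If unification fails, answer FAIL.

Decompose ref/1: map(int, T1) =?= map(int, map(char, char)).
Decompose map/2: int =?= int,  T1 =?= map(char, char).
Delete trivial equation int =?= int.
Bind T1 := map(char, char).
Applying the MGU to either side gives ref(map(int, map(char, char))).

ref(map(int, map(char, char)))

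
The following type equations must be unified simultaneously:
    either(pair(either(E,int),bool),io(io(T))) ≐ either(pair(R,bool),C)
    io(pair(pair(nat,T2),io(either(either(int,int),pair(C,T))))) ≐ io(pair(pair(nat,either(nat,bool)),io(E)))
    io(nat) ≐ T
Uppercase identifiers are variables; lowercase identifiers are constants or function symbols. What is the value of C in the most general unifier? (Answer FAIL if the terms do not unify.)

Decompose either/2: pair(either(E,int),bool) ≐ pair(R,bool),  io(io(T)) ≐ C.
Decompose pair/2: either(E,int) ≐ R,  bool ≐ bool.
Bind R := either(E,int); no other remaining equation mentions R.
Delete trivial equation bool ≐ bool.
Bind C := io(io(T)); substituting into the one remaining equation that mentions C gives: io(pair(pair(nat,T2),io(either(either(int,int),pair(io(io(T)),T))))) ≐ io(pair(pair(nat,either(nat,bool)),io(E))).
Decompose io/1: pair(pair(nat,T2),io(either(either(int,int),pair(io(io(T)),T)))) ≐ pair(pair(nat,either(nat,bool)),io(E)).
Decompose pair/2: pair(nat,T2) ≐ pair(nat,either(nat,bool)),  io(either(either(int,int),pair(io(io(T)),T))) ≐ io(E).
Decompose pair/2: nat ≐ nat,  T2 ≐ either(nat,bool).
Delete trivial equation nat ≐ nat.
Bind T2 := either(nat,bool); no other remaining equation mentions T2.
Decompose io/1: either(either(int,int),pair(io(io(T)),T)) ≐ E.
Bind E := either(either(int,int),pair(io(io(T)),T)); no other remaining equation mentions E. Substituting into the earlier binding gives R := either(either(either(int,int),pair(io(io(T)),T)),int).
Bind T := io(nat). Substituting into the earlier bindings gives R := either(either(either(int,int),pair(io(io(io(nat))),io(nat))),int), C := io(io(io(nat))), E := either(either(int,int),pair(io(io(io(nat))),io(nat))).
MGU = { R ↦ either(either(either(int,int),pair(io(io(io(nat))),io(nat))),int), C ↦ io(io(io(nat))), T2 ↦ either(nat,bool), E ↦ either(either(int,int),pair(io(io(io(nat))),io(nat))), T ↦ io(nat) }, so C ↦ io(io(io(nat))).

io(io(io(nat)))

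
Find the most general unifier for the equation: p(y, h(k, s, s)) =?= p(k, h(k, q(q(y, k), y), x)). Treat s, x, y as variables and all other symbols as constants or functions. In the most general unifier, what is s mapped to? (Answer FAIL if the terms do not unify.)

q(q(k, k), k)

Decompose p/2: y =?= k,  h(k, s, s) =?= h(k, q(q(y, k), y), x).
Bind y := k; substituting into the remaining equation gives: h(k, s, s) =?= h(k, q(q(k, k), k), x).
Decompose h/3: k =?= k,  s =?= q(q(k, k), k),  s =?= x.
Delete trivial equation k =?= k.
Bind s := q(q(k, k), k); substituting into the remaining equation gives: q(q(k, k), k) =?= x.
Bind x := q(q(k, k), k).
MGU = { y ↦ k, s ↦ q(q(k, k), k), x ↦ q(q(k, k), k) }, so s ↦ q(q(k, k), k).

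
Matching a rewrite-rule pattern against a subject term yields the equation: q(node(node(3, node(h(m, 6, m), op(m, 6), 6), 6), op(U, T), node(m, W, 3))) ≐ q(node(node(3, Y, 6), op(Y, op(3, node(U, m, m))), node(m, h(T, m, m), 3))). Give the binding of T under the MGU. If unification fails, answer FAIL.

op(3, node(node(h(m, 6, m), op(m, 6), 6), m, m))

Decompose q/1: node(node(3, node(h(m, 6, m), op(m, 6), 6), 6), op(U, T), node(m, W, 3)) ≐ node(node(3, Y, 6), op(Y, op(3, node(U, m, m))), node(m, h(T, m, m), 3)).
Decompose node/3: node(3, node(h(m, 6, m), op(m, 6), 6), 6) ≐ node(3, Y, 6),  op(U, T) ≐ op(Y, op(3, node(U, m, m))),  node(m, W, 3) ≐ node(m, h(T, m, m), 3).
Decompose node/3: 3 ≐ 3,  node(h(m, 6, m), op(m, 6), 6) ≐ Y,  6 ≐ 6.
Delete trivial equation 3 ≐ 3.
Bind Y := node(h(m, 6, m), op(m, 6), 6); substituting into the one remaining equation that mentions Y gives: op(U, T) ≐ op(node(h(m, 6, m), op(m, 6), 6), op(3, node(U, m, m))).
Delete trivial equation 6 ≐ 6.
Decompose op/2: U ≐ node(h(m, 6, m), op(m, 6), 6),  T ≐ op(3, node(U, m, m)).
Bind U := node(h(m, 6, m), op(m, 6), 6); substituting into the one remaining equation that mentions U gives: T ≐ op(3, node(node(h(m, 6, m), op(m, 6), 6), m, m)).
Bind T := op(3, node(node(h(m, 6, m), op(m, 6), 6), m, m)); substituting into the remaining equation gives: node(m, W, 3) ≐ node(m, h(op(3, node(node(h(m, 6, m), op(m, 6), 6), m, m)), m, m), 3).
Decompose node/3: m ≐ m,  W ≐ h(op(3, node(node(h(m, 6, m), op(m, 6), 6), m, m)), m, m),  3 ≐ 3.
Delete trivial equation m ≐ m.
Bind W := h(op(3, node(node(h(m, 6, m), op(m, 6), 6), m, m)), m, m); no other remaining equation mentions W.
Delete trivial equation 3 ≐ 3.
MGU = { Y ↦ node(h(m, 6, m), op(m, 6), 6), U ↦ node(h(m, 6, m), op(m, 6), 6), T ↦ op(3, node(node(h(m, 6, m), op(m, 6), 6), m, m)), W ↦ h(op(3, node(node(h(m, 6, m), op(m, 6), 6), m, m)), m, m) }, so T ↦ op(3, node(node(h(m, 6, m), op(m, 6), 6), m, m)).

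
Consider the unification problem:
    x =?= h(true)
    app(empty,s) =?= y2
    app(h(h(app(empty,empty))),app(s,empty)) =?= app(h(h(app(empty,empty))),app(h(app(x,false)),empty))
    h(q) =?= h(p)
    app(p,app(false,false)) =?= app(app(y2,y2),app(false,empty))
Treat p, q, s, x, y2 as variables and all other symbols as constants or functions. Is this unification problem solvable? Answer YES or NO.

NO

Bind x := h(true); substituting into the one remaining equation that mentions x gives: app(h(h(app(empty,empty))),app(s,empty)) =?= app(h(h(app(empty,empty))),app(h(app(h(true),false)),empty)).
Bind y2 := app(empty,s); substituting into the one remaining equation that mentions y2 gives: app(p,app(false,false)) =?= app(app(app(empty,s),app(empty,s)),app(false,empty)).
Decompose app/2: h(h(app(empty,empty))) =?= h(h(app(empty,empty))),  app(s,empty) =?= app(h(app(h(true),false)),empty).
Delete trivial equation h(h(app(empty,empty))) =?= h(h(app(empty,empty))).
Decompose app/2: s =?= h(app(h(true),false)),  empty =?= empty.
Bind s := h(app(h(true),false)); substituting into the one remaining equation that mentions s gives: app(p,app(false,false)) =?= app(app(app(empty,h(app(h(true),false))),app(empty,h(app(h(true),false)))),app(false,empty)). Substituting into the earlier binding gives y2 := app(empty,h(app(h(true),false))).
Delete trivial equation empty =?= empty.
Decompose h/1: q =?= p.
Bind q := p; no other remaining equation mentions q.
Decompose app/2: p =?= app(app(empty,h(app(h(true),false))),app(empty,h(app(h(true),false)))),  app(false,false) =?= app(false,empty).
Bind p := app(app(empty,h(app(h(true),false))),app(empty,h(app(h(true),false)))); no other remaining equation mentions p. Substituting into the earlier binding gives q := app(app(empty,h(app(h(true),false))),app(empty,h(app(h(true),false)))).
Decompose app/2: false =?= false,  false =?= empty.
Delete trivial equation false =?= false.
Clash: constants false and empty differ; no unifier exists.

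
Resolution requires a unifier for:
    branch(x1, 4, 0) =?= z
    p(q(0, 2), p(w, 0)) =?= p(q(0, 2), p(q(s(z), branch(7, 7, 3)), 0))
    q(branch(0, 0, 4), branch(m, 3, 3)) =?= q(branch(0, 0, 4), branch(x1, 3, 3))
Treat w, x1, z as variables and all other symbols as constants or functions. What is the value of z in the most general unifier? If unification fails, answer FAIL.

Bind z := branch(x1, 4, 0); substituting into the one remaining equation that mentions z gives: p(q(0, 2), p(w, 0)) =?= p(q(0, 2), p(q(s(branch(x1, 4, 0)), branch(7, 7, 3)), 0)).
Decompose p/2: q(0, 2) =?= q(0, 2),  p(w, 0) =?= p(q(s(branch(x1, 4, 0)), branch(7, 7, 3)), 0).
Delete trivial equation q(0, 2) =?= q(0, 2).
Decompose p/2: w =?= q(s(branch(x1, 4, 0)), branch(7, 7, 3)),  0 =?= 0.
Bind w := q(s(branch(x1, 4, 0)), branch(7, 7, 3)); no other remaining equation mentions w.
Delete trivial equation 0 =?= 0.
Decompose q/2: branch(0, 0, 4) =?= branch(0, 0, 4),  branch(m, 3, 3) =?= branch(x1, 3, 3).
Delete trivial equation branch(0, 0, 4) =?= branch(0, 0, 4).
Decompose branch/3: m =?= x1,  3 =?= 3,  3 =?= 3.
Bind x1 := m; no other remaining equation mentions x1. Substituting into the earlier bindings gives z := branch(m, 4, 0), w := q(s(branch(m, 4, 0)), branch(7, 7, 3)).
Delete trivial equation 3 =?= 3.
Delete trivial equation 3 =?= 3.
MGU = { z := branch(m, 4, 0), w := q(s(branch(m, 4, 0)), branch(7, 7, 3)), x1 := m }, so z := branch(m, 4, 0).

branch(m, 4, 0)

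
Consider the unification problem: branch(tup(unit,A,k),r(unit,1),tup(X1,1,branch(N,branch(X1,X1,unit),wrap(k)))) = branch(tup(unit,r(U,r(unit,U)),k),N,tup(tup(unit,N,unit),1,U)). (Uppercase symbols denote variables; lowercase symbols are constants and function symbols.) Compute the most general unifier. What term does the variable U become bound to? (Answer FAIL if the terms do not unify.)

Decompose branch/3: tup(unit,A,k) = tup(unit,r(U,r(unit,U)),k),  r(unit,1) = N,  tup(X1,1,branch(N,branch(X1,X1,unit),wrap(k))) = tup(tup(unit,N,unit),1,U).
Decompose tup/3: unit = unit,  A = r(U,r(unit,U)),  k = k.
Delete trivial equation unit = unit.
Bind A := r(U,r(unit,U)); no other remaining equation mentions A.
Delete trivial equation k = k.
Bind N := r(unit,1); substituting into the remaining equation gives: tup(X1,1,branch(r(unit,1),branch(X1,X1,unit),wrap(k))) = tup(tup(unit,r(unit,1),unit),1,U).
Decompose tup/3: X1 = tup(unit,r(unit,1),unit),  1 = 1,  branch(r(unit,1),branch(X1,X1,unit),wrap(k)) = U.
Bind X1 := tup(unit,r(unit,1),unit); substituting into the one remaining equation that mentions X1 gives: branch(r(unit,1),branch(tup(unit,r(unit,1),unit),tup(unit,r(unit,1),unit),unit),wrap(k)) = U.
Delete trivial equation 1 = 1.
Bind U := branch(r(unit,1),branch(tup(unit,r(unit,1),unit),tup(unit,r(unit,1),unit),unit),wrap(k)). Substituting into the earlier binding gives A := r(branch(r(unit,1),branch(tup(unit,r(unit,1),unit),tup(unit,r(unit,1),unit),unit),wrap(k)),r(unit,branch(r(unit,1),branch(tup(unit,r(unit,1),unit),tup(unit,r(unit,1),unit),unit),wrap(k)))).
MGU = { A ↦ r(branch(r(unit,1),branch(tup(unit,r(unit,1),unit),tup(unit,r(unit,1),unit),unit),wrap(k)),r(unit,branch(r(unit,1),branch(tup(unit,r(unit,1),unit),tup(unit,r(unit,1),unit),unit),wrap(k)))), N ↦ r(unit,1), X1 ↦ tup(unit,r(unit,1),unit), U ↦ branch(r(unit,1),branch(tup(unit,r(unit,1),unit),tup(unit,r(unit,1),unit),unit),wrap(k)) }, so U ↦ branch(r(unit,1),branch(tup(unit,r(unit,1),unit),tup(unit,r(unit,1),unit),unit),wrap(k)).

branch(r(unit,1),branch(tup(unit,r(unit,1),unit),tup(unit,r(unit,1),unit),unit),wrap(k))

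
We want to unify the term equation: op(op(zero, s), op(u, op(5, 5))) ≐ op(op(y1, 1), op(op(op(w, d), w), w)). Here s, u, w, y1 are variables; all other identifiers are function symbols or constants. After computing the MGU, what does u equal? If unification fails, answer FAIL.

Decompose op/2: op(zero, s) ≐ op(y1, 1),  op(u, op(5, 5)) ≐ op(op(op(w, d), w), w).
Decompose op/2: zero ≐ y1,  s ≐ 1.
Bind y1 := zero; no other remaining equation mentions y1.
Bind s := 1; no other remaining equation mentions s.
Decompose op/2: u ≐ op(op(w, d), w),  op(5, 5) ≐ w.
Bind u := op(op(w, d), w); no other remaining equation mentions u.
Bind w := op(5, 5). Substituting into the earlier binding gives u := op(op(op(5, 5), d), op(5, 5)).
MGU = { y1 ↦ zero, s ↦ 1, u ↦ op(op(op(5, 5), d), op(5, 5)), w ↦ op(5, 5) }, so u ↦ op(op(op(5, 5), d), op(5, 5)).

op(op(op(5, 5), d), op(5, 5))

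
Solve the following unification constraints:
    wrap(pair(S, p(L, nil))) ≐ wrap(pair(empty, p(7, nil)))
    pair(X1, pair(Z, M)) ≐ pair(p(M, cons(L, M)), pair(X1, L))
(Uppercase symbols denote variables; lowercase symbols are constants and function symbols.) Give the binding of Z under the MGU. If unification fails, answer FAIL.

Decompose wrap/1: pair(S, p(L, nil)) ≐ pair(empty, p(7, nil)).
Decompose pair/2: S ≐ empty,  p(L, nil) ≐ p(7, nil).
Bind S := empty; no other remaining equation mentions S.
Decompose p/2: L ≐ 7,  nil ≐ nil.
Bind L := 7; substituting into the one remaining equation that mentions L gives: pair(X1, pair(Z, M)) ≐ pair(p(M, cons(7, M)), pair(X1, 7)).
Delete trivial equation nil ≐ nil.
Decompose pair/2: X1 ≐ p(M, cons(7, M)),  pair(Z, M) ≐ pair(X1, 7).
Bind X1 := p(M, cons(7, M)); substituting into the remaining equation gives: pair(Z, M) ≐ pair(p(M, cons(7, M)), 7).
Decompose pair/2: Z ≐ p(M, cons(7, M)),  M ≐ 7.
Bind Z := p(M, cons(7, M)); no other remaining equation mentions Z.
Bind M := 7. Substituting into the earlier bindings gives X1 := p(7, cons(7, 7)), Z := p(7, cons(7, 7)).
MGU = { S := empty, L := 7, X1 := p(7, cons(7, 7)), Z := p(7, cons(7, 7)), M := 7 }, so Z := p(7, cons(7, 7)).

p(7, cons(7, 7))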